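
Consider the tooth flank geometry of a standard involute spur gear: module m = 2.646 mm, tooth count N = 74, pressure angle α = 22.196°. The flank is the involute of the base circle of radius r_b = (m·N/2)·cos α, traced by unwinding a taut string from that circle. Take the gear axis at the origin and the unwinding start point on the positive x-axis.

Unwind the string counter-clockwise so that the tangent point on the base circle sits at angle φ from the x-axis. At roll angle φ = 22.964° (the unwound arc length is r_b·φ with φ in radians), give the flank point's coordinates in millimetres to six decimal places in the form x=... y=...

x=97.638087 y=1.914323

pitch radius r_p = m·N/2 = 2.646·74/2 = 97.902000
base radius r_b = r_p·cos α = 97.902000·cos 22.196° = 90.647164
roll angle φ = 22.964° = 0.40079741 rad
x = r_b·(cos φ + φ·sin φ) = 90.647164·(0.92075018 + 0.40079741·0.39015268) = 97.638087
y = r_b·(sin φ − φ·cos φ) = 90.647164·(0.39015268 − 0.40079741·0.92075018) = 1.914323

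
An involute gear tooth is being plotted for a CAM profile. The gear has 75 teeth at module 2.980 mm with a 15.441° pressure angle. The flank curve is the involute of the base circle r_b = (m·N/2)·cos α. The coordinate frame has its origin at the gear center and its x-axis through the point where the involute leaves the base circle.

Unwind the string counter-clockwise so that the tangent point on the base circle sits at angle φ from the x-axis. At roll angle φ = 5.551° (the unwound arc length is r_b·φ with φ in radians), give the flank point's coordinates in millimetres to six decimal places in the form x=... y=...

x=108.220745 y=0.032621

pitch radius r_p = m·N/2 = 2.980·75/2 = 111.750000
base radius r_b = r_p·cos α = 111.750000·cos 15.441° = 107.716398
roll angle φ = 5.551° = 0.09688323 rad
x = r_b·(cos φ + φ·sin φ) = 107.716398·(0.99531049 + 0.09688323·0.09673173) = 108.220745
y = r_b·(sin φ − φ·cos φ) = 107.716398·(0.09673173 − 0.09688323·0.99531049) = 0.032621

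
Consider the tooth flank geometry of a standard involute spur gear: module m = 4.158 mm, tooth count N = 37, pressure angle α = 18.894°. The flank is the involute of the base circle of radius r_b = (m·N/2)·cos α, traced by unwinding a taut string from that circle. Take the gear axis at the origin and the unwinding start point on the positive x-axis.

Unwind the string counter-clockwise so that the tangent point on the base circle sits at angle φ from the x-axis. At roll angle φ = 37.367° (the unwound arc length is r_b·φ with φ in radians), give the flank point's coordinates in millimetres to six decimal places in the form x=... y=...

pitch radius r_p = m·N/2 = 4.158·37/2 = 76.923000
base radius r_b = r_p·cos α = 76.923000·cos 18.894° = 72.778333
roll angle φ = 37.367° = 0.65217718 rad
x = r_b·(cos φ + φ·sin φ) = 72.778333·(0.79476431 + 0.65217718·0.60691819) = 86.648610
y = r_b·(sin φ − φ·cos φ) = 72.778333·(0.60691819 − 0.65217718·0.79476431) = 6.447508

x=86.648610 y=6.447508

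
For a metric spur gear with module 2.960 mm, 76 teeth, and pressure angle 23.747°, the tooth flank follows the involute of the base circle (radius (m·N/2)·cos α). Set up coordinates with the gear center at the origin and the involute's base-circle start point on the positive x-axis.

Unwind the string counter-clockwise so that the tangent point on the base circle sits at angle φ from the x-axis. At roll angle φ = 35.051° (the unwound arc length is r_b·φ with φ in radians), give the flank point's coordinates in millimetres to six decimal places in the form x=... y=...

pitch radius r_p = m·N/2 = 2.960·76/2 = 112.480000
base radius r_b = r_p·cos α = 112.480000·cos 23.747° = 102.956607
roll angle φ = 35.051° = 0.61175536 rad
x = r_b·(cos φ + φ·sin φ) = 102.956607·(0.81864117 + 0.61175536·0.57430535) = 120.456712
y = r_b·(sin φ − φ·cos φ) = 102.956607·(0.57430535 − 0.61175536·0.81864117) = 7.567026

x=120.456712 y=7.567026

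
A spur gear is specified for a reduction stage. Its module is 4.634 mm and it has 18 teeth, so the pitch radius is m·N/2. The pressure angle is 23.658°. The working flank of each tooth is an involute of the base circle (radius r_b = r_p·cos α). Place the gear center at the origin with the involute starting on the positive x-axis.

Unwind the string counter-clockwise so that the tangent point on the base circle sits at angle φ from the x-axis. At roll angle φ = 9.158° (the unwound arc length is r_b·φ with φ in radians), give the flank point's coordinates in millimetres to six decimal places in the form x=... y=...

x=38.685767 y=0.051865

pitch radius r_p = m·N/2 = 4.634·18/2 = 41.706000
base radius r_b = r_p·cos α = 41.706000·cos 23.658° = 38.200902
roll angle φ = 9.158° = 0.15983725 rad
x = r_b·(cos φ + φ·sin φ) = 38.200902·(0.98725320 + 0.15983725·0.15915754) = 38.685767
y = r_b·(sin φ − φ·cos φ) = 38.200902·(0.15915754 − 0.15983725·0.98725320) = 0.051865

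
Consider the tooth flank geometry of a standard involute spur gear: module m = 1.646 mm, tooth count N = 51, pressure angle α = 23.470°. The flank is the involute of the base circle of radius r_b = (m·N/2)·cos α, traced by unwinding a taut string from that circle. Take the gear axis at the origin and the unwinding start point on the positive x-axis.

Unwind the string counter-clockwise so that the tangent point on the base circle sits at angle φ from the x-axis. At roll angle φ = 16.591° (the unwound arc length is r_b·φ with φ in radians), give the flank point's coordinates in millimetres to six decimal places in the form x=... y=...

x=40.080964 y=0.308993

pitch radius r_p = m·N/2 = 1.646·51/2 = 41.973000
base radius r_b = r_p·cos α = 41.973000·cos 23.470° = 38.500521
roll angle φ = 16.591° = 0.28956758 rad
x = r_b·(cos φ + φ·sin φ) = 38.500521·(0.95836744 + 0.28956758·0.28553783) = 40.080964
y = r_b·(sin φ − φ·cos φ) = 38.500521·(0.28553783 − 0.28956758·0.95836744) = 0.308993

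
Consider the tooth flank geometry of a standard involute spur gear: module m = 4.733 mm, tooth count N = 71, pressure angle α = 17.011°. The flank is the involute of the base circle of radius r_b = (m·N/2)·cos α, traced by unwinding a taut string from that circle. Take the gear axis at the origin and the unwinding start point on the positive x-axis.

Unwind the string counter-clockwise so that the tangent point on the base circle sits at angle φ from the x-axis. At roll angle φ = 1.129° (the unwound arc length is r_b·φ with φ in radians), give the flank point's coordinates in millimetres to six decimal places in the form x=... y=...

pitch radius r_p = m·N/2 = 4.733·71/2 = 168.021500
base radius r_b = r_p·cos α = 168.021500·cos 17.011° = 160.670325
roll angle φ = 1.129° = 0.01970477 rad
x = r_b·(cos φ + φ·sin φ) = 160.670325·(0.99980587 + 0.01970477·0.01970349) = 160.701515
y = r_b·(sin φ − φ·cos φ) = 160.670325·(0.01970349 − 0.01970477·0.99980587) = 0.000410

x=160.701515 y=0.000410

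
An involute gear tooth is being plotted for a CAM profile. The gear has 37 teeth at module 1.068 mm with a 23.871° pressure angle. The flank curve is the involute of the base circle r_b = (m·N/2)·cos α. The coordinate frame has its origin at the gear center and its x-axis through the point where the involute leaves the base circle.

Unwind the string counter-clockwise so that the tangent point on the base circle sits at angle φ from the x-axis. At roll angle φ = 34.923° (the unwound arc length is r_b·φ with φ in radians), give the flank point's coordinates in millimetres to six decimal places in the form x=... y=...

x=21.118783 y=1.313806

pitch radius r_p = m·N/2 = 1.068·37/2 = 19.758000
base radius r_b = r_p·cos α = 19.758000·cos 23.871° = 18.067879
roll angle φ = 34.923° = 0.60952133 rad
x = r_b·(cos φ + φ·sin φ) = 18.067879·(0.81992214 + 0.60952133·0.57247506) = 21.118783
y = r_b·(sin φ − φ·cos φ) = 18.067879·(0.57247506 − 0.60952133·0.81992214) = 1.313806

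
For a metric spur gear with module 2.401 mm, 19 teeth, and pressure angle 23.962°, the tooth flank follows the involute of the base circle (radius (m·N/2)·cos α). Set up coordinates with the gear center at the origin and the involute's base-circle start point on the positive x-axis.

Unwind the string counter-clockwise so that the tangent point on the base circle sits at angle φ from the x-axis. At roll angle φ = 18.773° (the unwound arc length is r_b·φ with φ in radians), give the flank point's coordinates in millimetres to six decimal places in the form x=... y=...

x=21.932649 y=0.241778

pitch radius r_p = m·N/2 = 2.401·19/2 = 22.809500
base radius r_b = r_p·cos α = 22.809500·cos 23.962° = 20.843664
roll angle φ = 18.773° = 0.32765066 rad
x = r_b·(cos φ + φ·sin φ) = 20.843664·(0.94680102 + 0.32765066·0.32181956) = 21.932649
y = r_b·(sin φ − φ·cos φ) = 20.843664·(0.32181956 − 0.32765066·0.94680102) = 0.241778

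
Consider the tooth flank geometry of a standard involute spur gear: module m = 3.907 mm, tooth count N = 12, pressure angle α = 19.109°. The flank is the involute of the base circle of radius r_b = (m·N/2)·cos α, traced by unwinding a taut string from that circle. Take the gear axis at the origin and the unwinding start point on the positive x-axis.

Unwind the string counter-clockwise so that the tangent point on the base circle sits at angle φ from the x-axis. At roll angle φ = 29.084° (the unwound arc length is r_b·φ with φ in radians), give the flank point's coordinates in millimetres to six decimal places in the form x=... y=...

pitch radius r_p = m·N/2 = 3.907·12/2 = 23.442000
base radius r_b = r_p·cos α = 23.442000·cos 19.109° = 22.150287
roll angle φ = 29.084° = 0.50761156 rad
x = r_b·(cos φ + φ·sin φ) = 22.150287·(0.87390800 + 0.50761156·0.48609136) = 24.822799
y = r_b·(sin φ − φ·cos φ) = 22.150287·(0.48609136 − 0.50761156·0.87390800) = 0.941067

x=24.822799 y=0.941067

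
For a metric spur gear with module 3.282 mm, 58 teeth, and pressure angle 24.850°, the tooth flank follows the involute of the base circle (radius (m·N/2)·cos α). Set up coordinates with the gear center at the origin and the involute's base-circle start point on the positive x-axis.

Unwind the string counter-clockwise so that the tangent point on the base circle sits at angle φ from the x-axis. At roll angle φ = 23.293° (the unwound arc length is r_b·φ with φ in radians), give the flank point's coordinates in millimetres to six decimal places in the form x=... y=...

pitch radius r_p = m·N/2 = 3.282·58/2 = 95.178000
base radius r_b = r_p·cos α = 95.178000·cos 24.850° = 86.365573
roll angle φ = 23.293° = 0.40653954 rad
x = r_b·(cos φ + φ·sin φ) = 86.365573·(0.91849470 + 0.40653954·0.39543329) = 93.210387
y = r_b·(sin φ − φ·cos φ) = 86.365573·(0.39543329 − 0.40653954·0.91849470) = 1.902536

x=93.210387 y=1.902536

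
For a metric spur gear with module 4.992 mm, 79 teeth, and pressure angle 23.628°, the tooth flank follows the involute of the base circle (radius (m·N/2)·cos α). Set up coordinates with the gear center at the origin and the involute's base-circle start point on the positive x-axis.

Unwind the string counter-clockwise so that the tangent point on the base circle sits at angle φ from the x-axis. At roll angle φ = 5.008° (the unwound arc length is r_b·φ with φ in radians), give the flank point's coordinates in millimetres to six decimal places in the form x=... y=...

x=181.342231 y=0.040181

pitch radius r_p = m·N/2 = 4.992·79/2 = 197.184000
base radius r_b = r_p·cos α = 197.184000·cos 23.628° = 180.653468
roll angle φ = 5.008° = 0.08740609 rad
x = r_b·(cos φ + φ·sin φ) = 180.653468·(0.99618252 + 0.08740609·0.08729484) = 181.342231
y = r_b·(sin φ − φ·cos φ) = 180.653468·(0.08729484 − 0.08740609·0.99618252) = 0.040181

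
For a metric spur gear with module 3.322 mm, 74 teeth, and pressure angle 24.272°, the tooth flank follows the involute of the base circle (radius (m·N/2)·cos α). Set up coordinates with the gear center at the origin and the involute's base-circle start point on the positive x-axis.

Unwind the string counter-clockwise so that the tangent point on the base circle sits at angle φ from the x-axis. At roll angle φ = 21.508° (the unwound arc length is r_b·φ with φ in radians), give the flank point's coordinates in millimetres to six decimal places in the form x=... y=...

x=119.667623 y=1.947989

pitch radius r_p = m·N/2 = 3.322·74/2 = 122.914000
base radius r_b = r_p·cos α = 122.914000·cos 24.272° = 112.048927
roll angle φ = 21.508° = 0.37538542 rad
x = r_b·(cos φ + φ·sin φ) = 112.048927·(0.93036639 + 0.37538542·0.36663113) = 119.667623
y = r_b·(sin φ − φ·cos φ) = 112.048927·(0.36663113 − 0.37538542·0.93036639) = 1.947989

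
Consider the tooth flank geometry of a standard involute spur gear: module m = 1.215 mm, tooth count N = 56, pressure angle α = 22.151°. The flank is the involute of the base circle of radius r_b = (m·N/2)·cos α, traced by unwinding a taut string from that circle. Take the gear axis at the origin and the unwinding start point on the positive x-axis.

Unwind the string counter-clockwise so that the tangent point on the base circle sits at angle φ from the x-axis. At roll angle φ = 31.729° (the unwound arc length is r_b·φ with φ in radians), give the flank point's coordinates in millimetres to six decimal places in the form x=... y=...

pitch radius r_p = m·N/2 = 1.215·56/2 = 34.020000
base radius r_b = r_p·cos α = 34.020000·cos 22.151° = 31.509099
roll angle φ = 31.729° = 0.55377552 rad
x = r_b·(cos φ + φ·sin φ) = 31.509099·(0.85054504 + 0.55377552·0.52590222) = 35.976358
y = r_b·(sin φ − φ·cos φ) = 31.509099·(0.52590222 − 0.55377552·0.85054504) = 1.729572

x=35.976358 y=1.729572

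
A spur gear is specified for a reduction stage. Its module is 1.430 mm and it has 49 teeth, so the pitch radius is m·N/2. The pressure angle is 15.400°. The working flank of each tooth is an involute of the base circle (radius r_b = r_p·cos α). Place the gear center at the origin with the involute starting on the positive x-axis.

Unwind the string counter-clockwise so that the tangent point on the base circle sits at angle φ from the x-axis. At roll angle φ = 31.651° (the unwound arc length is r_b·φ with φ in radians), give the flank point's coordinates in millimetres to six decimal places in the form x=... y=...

pitch radius r_p = m·N/2 = 1.430·49/2 = 35.035000
base radius r_b = r_p·cos α = 35.035000·cos 15.400° = 33.777082
roll angle φ = 31.651° = 0.55241416 rad
x = r_b·(cos φ + φ·sin φ) = 33.777082·(0.85126019 + 0.55241416·0.52474384) = 38.544249
y = r_b·(sin φ − φ·cos φ) = 33.777082·(0.52474384 − 0.55241416·0.85126019) = 1.840704

x=38.544249 y=1.840704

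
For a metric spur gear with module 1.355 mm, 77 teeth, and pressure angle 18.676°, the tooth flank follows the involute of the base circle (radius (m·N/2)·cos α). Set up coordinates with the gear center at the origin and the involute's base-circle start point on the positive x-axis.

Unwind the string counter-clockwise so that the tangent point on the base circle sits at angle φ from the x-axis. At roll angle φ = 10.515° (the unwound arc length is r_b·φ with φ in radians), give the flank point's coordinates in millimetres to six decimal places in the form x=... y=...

pitch radius r_p = m·N/2 = 1.355·77/2 = 52.167500
base radius r_b = r_p·cos α = 52.167500·cos 18.676° = 49.420594
roll angle φ = 10.515° = 0.18352137 rad
x = r_b·(cos φ + φ·sin φ) = 49.420594·(0.98320716 + 0.18352137·0.18249293) = 50.245845
y = r_b·(sin φ − φ·cos φ) = 49.420594·(0.18249293 − 0.18352137·0.98320716) = 0.101481

x=50.245845 y=0.101481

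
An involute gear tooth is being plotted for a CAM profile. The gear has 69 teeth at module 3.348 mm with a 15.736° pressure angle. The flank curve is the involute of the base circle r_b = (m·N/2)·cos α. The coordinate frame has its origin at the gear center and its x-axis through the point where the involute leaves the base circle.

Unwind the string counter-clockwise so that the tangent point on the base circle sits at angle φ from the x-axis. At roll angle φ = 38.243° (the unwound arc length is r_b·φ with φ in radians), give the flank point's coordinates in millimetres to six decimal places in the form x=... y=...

pitch radius r_p = m·N/2 = 3.348·69/2 = 115.506000
base radius r_b = r_p·cos α = 115.506000·cos 15.736° = 111.177012
roll angle φ = 38.243° = 0.66746627 rad
x = r_b·(cos φ + φ·sin φ) = 111.177012·(0.78539256 + 0.66746627·0.61899800) = 133.251524
y = r_b·(sin φ − φ·cos φ) = 111.177012·(0.61899800 − 0.66746627·0.78539256) = 10.536797

x=133.251524 y=10.536797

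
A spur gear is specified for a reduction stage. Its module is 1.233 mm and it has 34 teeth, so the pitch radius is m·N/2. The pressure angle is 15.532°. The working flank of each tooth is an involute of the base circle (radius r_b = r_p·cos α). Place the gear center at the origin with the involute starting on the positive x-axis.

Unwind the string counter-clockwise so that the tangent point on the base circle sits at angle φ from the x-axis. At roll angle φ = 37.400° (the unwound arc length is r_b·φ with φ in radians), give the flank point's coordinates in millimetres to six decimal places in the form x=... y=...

pitch radius r_p = m·N/2 = 1.233·34/2 = 20.961000
base radius r_b = r_p·cos α = 20.961000·cos 15.532° = 20.195526
roll angle φ = 37.400° = 0.65275314 rad
x = r_b·(cos φ + φ·sin φ) = 20.195526·(0.79441462 + 0.65275314·0.60737584) = 24.050471
y = r_b·(sin φ − φ·cos φ) = 20.195526·(0.60737584 − 0.65275314·0.79441462) = 1.793751

x=24.050471 y=1.793751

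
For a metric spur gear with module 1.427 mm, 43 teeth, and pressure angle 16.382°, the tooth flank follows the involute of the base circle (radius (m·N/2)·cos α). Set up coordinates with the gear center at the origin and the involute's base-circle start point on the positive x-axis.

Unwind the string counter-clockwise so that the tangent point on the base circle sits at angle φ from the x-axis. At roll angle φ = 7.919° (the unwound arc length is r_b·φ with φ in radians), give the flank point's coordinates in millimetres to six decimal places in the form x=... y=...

pitch radius r_p = m·N/2 = 1.427·43/2 = 30.680500
base radius r_b = r_p·cos α = 30.680500·cos 16.382° = 29.434952
roll angle φ = 7.919° = 0.13821262 rad
x = r_b·(cos φ + φ·sin φ) = 29.434952·(0.99046383 + 0.13821262·0.13777300) = 29.714755
y = r_b·(sin φ − φ·cos φ) = 29.434952·(0.13777300 − 0.13821262·0.99046383) = 0.025856

x=29.714755 y=0.025856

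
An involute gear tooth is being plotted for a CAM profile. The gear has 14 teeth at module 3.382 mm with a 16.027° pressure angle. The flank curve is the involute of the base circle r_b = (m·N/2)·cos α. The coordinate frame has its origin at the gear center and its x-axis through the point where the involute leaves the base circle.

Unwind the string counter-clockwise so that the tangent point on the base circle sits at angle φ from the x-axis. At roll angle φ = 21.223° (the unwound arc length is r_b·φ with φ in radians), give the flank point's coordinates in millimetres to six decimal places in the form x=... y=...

pitch radius r_p = m·N/2 = 3.382·14/2 = 23.674000
base radius r_b = r_p·cos α = 23.674000·cos 16.027° = 22.753832
roll angle φ = 21.223° = 0.37041123 rad
x = r_b·(cos φ + φ·sin φ) = 22.753832·(0.93217856 + 0.37041123·0.36199880) = 24.261660
y = r_b·(sin φ − φ·cos φ) = 22.753832·(0.36199880 − 0.37041123·0.93217856) = 0.380203

x=24.261660 y=0.380203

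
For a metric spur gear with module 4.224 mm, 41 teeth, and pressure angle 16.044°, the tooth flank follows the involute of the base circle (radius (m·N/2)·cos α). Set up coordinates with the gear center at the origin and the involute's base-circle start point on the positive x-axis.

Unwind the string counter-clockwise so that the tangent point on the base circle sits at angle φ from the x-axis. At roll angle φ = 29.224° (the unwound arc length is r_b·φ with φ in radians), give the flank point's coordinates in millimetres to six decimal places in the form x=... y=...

x=93.350276 y=3.586020

pitch radius r_p = m·N/2 = 4.224·41/2 = 86.592000
base radius r_b = r_p·cos α = 86.592000·cos 16.044° = 83.219219
roll angle φ = 29.224° = 0.51005502 rad
x = r_b·(cos φ + φ·sin φ) = 83.219219·(0.87271765 + 0.51005502·0.48822527) = 93.350276
y = r_b·(sin φ − φ·cos φ) = 83.219219·(0.48822527 − 0.51005502·0.87271765) = 3.586020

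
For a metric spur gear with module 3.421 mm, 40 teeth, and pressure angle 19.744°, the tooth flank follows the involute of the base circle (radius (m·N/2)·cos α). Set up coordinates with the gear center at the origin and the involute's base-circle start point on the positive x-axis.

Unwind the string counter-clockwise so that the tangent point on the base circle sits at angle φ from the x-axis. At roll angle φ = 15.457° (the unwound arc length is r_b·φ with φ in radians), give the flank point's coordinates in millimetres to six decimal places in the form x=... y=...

pitch radius r_p = m·N/2 = 3.421·40/2 = 68.420000
base radius r_b = r_p·cos α = 68.420000·cos 19.744° = 64.397684
roll angle φ = 15.457° = 0.26977554 rad
x = r_b·(cos φ + φ·sin φ) = 64.397684·(0.96383074 + 0.26977554·0.26651510) = 66.698613
y = r_b·(sin φ − φ·cos φ) = 64.397684·(0.26651510 − 0.26977554·0.96383074) = 0.418401

x=66.698613 y=0.418401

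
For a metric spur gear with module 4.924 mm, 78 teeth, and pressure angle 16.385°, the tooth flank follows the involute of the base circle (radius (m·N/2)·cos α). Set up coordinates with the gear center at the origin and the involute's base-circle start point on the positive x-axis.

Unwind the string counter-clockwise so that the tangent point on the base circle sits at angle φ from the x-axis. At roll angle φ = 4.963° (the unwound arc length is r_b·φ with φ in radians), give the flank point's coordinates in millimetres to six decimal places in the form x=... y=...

x=184.926889 y=0.039884

pitch radius r_p = m·N/2 = 4.924·78/2 = 192.036000
base radius r_b = r_p·cos α = 192.036000·cos 16.385° = 184.237007
roll angle φ = 4.963° = 0.08662069 rad
x = r_b·(cos φ + φ·sin φ) = 184.237007·(0.99625077 + 0.08662069·0.08651241) = 184.926889
y = r_b·(sin φ − φ·cos φ) = 184.237007·(0.08651241 − 0.08662069·0.99625077) = 0.039884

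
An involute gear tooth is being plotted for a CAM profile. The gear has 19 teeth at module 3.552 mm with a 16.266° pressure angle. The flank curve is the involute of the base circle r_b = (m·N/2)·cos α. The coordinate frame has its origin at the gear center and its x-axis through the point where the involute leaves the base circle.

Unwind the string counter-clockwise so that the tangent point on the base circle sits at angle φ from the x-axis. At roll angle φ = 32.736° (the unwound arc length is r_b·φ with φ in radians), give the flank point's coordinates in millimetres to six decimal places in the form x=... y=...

x=37.256813 y=1.948941

pitch radius r_p = m·N/2 = 3.552·19/2 = 33.744000
base radius r_b = r_p·cos α = 33.744000·cos 16.266° = 32.393284
roll angle φ = 32.736° = 0.57135098 rad
x = r_b·(cos φ + φ·sin φ) = 32.393284·(0.84117117 + 0.57135098·0.54076895) = 37.256813
y = r_b·(sin φ − φ·cos φ) = 32.393284·(0.54076895 − 0.57135098·0.84117117) = 1.948941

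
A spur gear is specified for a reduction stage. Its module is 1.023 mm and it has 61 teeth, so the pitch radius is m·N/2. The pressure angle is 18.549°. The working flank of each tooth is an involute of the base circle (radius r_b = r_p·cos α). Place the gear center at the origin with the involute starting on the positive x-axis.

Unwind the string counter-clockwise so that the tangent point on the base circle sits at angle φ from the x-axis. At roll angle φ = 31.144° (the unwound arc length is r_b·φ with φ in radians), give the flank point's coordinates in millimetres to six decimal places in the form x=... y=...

x=33.633106 y=1.537288

pitch radius r_p = m·N/2 = 1.023·61/2 = 31.201500
base radius r_b = r_p·cos α = 31.201500·cos 18.549° = 29.580643
roll angle φ = 31.144° = 0.54356534 rad
x = r_b·(cos φ + φ·sin φ) = 29.580643·(0.85587016 + 0.54356534·0.51719074) = 33.633106
y = r_b·(sin φ − φ·cos φ) = 29.580643·(0.51719074 − 0.54356534·0.85587016) = 1.537288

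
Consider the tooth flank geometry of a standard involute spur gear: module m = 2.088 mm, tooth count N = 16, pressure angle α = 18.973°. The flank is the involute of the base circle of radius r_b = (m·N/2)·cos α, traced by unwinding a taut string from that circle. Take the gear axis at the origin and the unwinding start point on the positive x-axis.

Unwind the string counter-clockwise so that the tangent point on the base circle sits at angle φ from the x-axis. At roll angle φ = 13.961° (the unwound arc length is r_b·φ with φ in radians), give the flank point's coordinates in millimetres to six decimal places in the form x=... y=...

x=16.258507 y=0.075725

pitch radius r_p = m·N/2 = 2.088·16/2 = 16.704000
base radius r_b = r_p·cos α = 16.704000·cos 18.973° = 15.796503
roll angle φ = 13.961° = 0.24366542 rad
x = r_b·(cos φ + φ·sin φ) = 15.796503·(0.97046017 + 0.24366542·0.24126138) = 16.258507
y = r_b·(sin φ − φ·cos φ) = 15.796503·(0.24126138 − 0.24366542·0.97046017) = 0.075725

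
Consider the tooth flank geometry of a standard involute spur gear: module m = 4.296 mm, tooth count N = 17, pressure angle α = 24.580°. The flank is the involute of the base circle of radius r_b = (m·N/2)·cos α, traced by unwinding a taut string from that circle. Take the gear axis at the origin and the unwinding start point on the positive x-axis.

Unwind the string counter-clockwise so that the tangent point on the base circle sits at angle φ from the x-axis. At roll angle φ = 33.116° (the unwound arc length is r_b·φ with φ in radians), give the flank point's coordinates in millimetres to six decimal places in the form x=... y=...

x=38.298899 y=2.066691

pitch radius r_p = m·N/2 = 4.296·17/2 = 36.516000
base radius r_b = r_p·cos α = 36.516000·cos 24.580° = 33.206970
roll angle φ = 33.116° = 0.57798324 rad
x = r_b·(cos φ + φ·sin φ) = 33.206970·(0.83756618 + 0.57798324·0.54633587) = 38.298899
y = r_b·(sin φ − φ·cos φ) = 33.206970·(0.54633587 − 0.57798324·0.83756618) = 2.066691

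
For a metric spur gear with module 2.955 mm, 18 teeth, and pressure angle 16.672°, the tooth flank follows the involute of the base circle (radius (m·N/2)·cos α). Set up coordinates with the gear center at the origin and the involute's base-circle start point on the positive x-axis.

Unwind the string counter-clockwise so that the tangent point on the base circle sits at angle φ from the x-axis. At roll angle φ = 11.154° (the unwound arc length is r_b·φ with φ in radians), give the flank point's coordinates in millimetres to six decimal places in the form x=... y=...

x=25.955220 y=0.062417

pitch radius r_p = m·N/2 = 2.955·18/2 = 26.595000
base radius r_b = r_p·cos α = 26.595000·cos 16.672° = 25.477021
roll angle φ = 11.154° = 0.19467402 rad
x = r_b·(cos φ + φ·sin φ) = 25.477021·(0.98111078 + 0.19467402·0.19344673) = 25.955220
y = r_b·(sin φ − φ·cos φ) = 25.477021·(0.19344673 − 0.19467402·0.98111078) = 0.062417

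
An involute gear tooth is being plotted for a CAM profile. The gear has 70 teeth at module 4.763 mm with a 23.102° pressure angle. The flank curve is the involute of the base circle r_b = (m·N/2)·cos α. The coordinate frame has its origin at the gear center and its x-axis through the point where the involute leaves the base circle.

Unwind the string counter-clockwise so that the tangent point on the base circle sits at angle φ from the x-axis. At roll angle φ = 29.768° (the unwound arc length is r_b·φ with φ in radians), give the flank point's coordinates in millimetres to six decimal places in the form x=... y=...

x=172.655995 y=6.976490

pitch radius r_p = m·N/2 = 4.763·70/2 = 166.705000
base radius r_b = r_p·cos α = 166.705000·cos 23.102° = 153.336560
roll angle φ = 29.768° = 0.51954961 rad
x = r_b·(cos φ + φ·sin φ) = 153.336560·(0.86804288 + 0.51954961·0.49648923) = 172.655995
y = r_b·(sin φ − φ·cos φ) = 153.336560·(0.49648923 − 0.51954961·0.86804288) = 6.976490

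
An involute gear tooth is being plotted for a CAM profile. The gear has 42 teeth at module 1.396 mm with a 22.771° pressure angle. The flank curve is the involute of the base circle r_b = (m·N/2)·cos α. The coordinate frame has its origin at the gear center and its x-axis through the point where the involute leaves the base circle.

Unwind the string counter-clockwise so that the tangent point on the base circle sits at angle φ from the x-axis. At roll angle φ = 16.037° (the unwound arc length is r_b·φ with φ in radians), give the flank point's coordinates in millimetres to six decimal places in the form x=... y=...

pitch radius r_p = m·N/2 = 1.396·42/2 = 29.316000
base radius r_b = r_p·cos α = 29.316000·cos 22.771° = 27.031087
roll angle φ = 16.037° = 0.27989845 rad
x = r_b·(cos φ + φ·sin φ) = 27.031087·(0.96108350 + 0.27989845·0.27625805) = 28.069289
y = r_b·(sin φ − φ·cos φ) = 27.031087·(0.27625805 − 0.27989845·0.96108350) = 0.196037

x=28.069289 y=0.196037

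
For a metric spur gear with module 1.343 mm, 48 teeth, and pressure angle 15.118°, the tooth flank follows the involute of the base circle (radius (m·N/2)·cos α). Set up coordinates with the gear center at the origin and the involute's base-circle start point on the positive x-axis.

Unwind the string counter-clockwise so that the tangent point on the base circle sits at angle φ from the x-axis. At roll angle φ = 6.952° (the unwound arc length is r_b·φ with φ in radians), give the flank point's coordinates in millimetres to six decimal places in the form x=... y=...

x=31.344684 y=0.018501

pitch radius r_p = m·N/2 = 1.343·48/2 = 32.232000
base radius r_b = r_p·cos α = 32.232000·cos 15.118° = 31.116474
roll angle φ = 6.952° = 0.12133529 rad
x = r_b·(cos φ + φ·sin φ) = 31.116474·(0.99264790 + 0.12133529·0.12103779) = 31.344684
y = r_b·(sin φ − φ·cos φ) = 31.116474·(0.12103779 − 0.12133529·0.99264790) = 0.018501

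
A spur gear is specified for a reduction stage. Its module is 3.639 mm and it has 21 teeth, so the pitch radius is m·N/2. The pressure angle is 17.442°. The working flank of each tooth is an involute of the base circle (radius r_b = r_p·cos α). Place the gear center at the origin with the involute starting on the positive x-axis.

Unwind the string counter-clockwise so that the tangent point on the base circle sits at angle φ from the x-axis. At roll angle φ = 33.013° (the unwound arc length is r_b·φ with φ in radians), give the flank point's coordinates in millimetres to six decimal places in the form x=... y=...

pitch radius r_p = m·N/2 = 3.639·21/2 = 38.209500
base radius r_b = r_p·cos α = 38.209500·cos 17.442° = 36.452660
roll angle φ = 33.013° = 0.57618555 rad
x = r_b·(cos φ + φ·sin φ) = 36.452660·(0.83854697 + 0.57618555·0.54482931) = 42.010588
y = r_b·(sin φ − φ·cos φ) = 36.452660·(0.54482931 − 0.57618555·0.83854697) = 2.248060

x=42.010588 y=2.248060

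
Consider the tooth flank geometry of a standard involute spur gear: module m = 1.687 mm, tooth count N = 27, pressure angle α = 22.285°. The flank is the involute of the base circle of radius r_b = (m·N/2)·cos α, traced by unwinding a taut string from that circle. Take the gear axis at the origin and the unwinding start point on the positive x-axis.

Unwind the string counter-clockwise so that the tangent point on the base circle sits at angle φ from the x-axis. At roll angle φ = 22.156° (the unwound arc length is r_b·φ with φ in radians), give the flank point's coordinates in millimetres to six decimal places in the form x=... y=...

pitch radius r_p = m·N/2 = 1.687·27/2 = 22.774500
base radius r_b = r_p·cos α = 22.774500·cos 22.285° = 21.073450
roll angle φ = 22.156° = 0.38669515 rad
x = r_b·(cos φ + φ·sin φ) = 21.073450·(0.92616047 + 0.38669515·0.37712966) = 22.590627
y = r_b·(sin φ − φ·cos φ) = 21.073450·(0.37712966 − 0.38669515·0.92616047) = 0.400140

x=22.590627 y=0.400140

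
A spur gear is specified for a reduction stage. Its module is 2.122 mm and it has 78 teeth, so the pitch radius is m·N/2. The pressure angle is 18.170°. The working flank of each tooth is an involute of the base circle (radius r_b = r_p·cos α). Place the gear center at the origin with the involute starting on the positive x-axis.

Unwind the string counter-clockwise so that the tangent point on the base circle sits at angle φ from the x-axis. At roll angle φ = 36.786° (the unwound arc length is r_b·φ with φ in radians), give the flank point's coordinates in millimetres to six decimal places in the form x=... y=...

pitch radius r_p = m·N/2 = 2.122·78/2 = 82.758000
base radius r_b = r_p·cos α = 82.758000·cos 18.170° = 78.631310
roll angle φ = 36.786° = 0.64203682 rad
x = r_b·(cos φ + φ·sin φ) = 78.631310·(0.80087772 + 0.64203682·0.59882793) = 93.205411
y = r_b·(sin φ − φ·cos φ) = 78.631310·(0.59882793 − 0.64203682·0.80087772) = 6.654957

x=93.205411 y=6.654957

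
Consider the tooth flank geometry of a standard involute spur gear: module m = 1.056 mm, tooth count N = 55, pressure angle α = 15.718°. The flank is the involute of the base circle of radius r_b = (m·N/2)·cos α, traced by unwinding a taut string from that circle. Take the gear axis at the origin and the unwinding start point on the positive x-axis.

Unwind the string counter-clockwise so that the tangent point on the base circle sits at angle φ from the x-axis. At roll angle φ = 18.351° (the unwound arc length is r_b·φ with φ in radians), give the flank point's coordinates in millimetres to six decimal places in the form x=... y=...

pitch radius r_p = m·N/2 = 1.056·55/2 = 29.040000
base radius r_b = r_p·cos α = 29.040000·cos 15.718° = 27.954098
roll angle φ = 18.351° = 0.32028537 rad
x = r_b·(cos φ + φ·sin φ) = 27.954098·(0.94914561 + 0.32028537·0.31483743) = 29.351340
y = r_b·(sin φ − φ·cos φ) = 27.954098·(0.31483743 − 0.32028537·0.94914561) = 0.303022

x=29.351340 y=0.303022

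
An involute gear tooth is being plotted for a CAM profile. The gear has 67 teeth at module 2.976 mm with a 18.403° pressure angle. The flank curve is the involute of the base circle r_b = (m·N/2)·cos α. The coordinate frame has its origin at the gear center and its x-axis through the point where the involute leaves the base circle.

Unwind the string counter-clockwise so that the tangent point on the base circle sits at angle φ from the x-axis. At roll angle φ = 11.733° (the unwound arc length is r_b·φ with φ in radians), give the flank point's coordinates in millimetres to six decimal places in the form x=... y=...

pitch radius r_p = m·N/2 = 2.976·67/2 = 99.696000
base radius r_b = r_p·cos α = 99.696000·cos 18.403° = 94.597495
roll angle φ = 11.733° = 0.20477948 rad
x = r_b·(cos φ + φ·sin φ) = 94.597495·(0.97910585 + 0.20477948·0.20335125) = 96.560205
y = r_b·(sin φ − φ·cos φ) = 94.597495·(0.20335125 − 0.20477948·0.97910585) = 0.269647

x=96.560205 y=0.269647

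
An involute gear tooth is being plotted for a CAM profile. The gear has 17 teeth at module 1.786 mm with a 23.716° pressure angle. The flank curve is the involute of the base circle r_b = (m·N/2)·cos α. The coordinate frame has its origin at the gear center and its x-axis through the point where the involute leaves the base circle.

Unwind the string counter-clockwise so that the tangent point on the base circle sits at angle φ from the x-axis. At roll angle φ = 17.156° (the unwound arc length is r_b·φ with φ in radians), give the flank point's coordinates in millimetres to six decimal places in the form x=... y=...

pitch radius r_p = m·N/2 = 1.786·17/2 = 15.181000
base radius r_b = r_p·cos α = 15.181000·cos 23.716° = 13.898969
roll angle φ = 17.156° = 0.29942869 rad
x = r_b·(cos φ + φ·sin φ) = 13.898969·(0.95550517 + 0.29942869·0.29497436) = 14.508147
y = r_b·(sin φ − φ·cos φ) = 13.898969·(0.29497436 − 0.29942869·0.95550517) = 0.123266

x=14.508147 y=0.123266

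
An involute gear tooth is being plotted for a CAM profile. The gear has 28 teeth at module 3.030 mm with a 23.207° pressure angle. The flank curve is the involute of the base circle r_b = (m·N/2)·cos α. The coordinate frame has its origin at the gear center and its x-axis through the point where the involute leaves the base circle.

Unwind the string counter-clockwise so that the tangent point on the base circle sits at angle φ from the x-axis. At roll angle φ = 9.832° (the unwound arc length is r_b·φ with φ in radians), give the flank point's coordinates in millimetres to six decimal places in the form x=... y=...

pitch radius r_p = m·N/2 = 3.030·28/2 = 42.420000
base radius r_b = r_p·cos α = 42.420000·cos 23.207° = 38.987679
roll angle φ = 9.832° = 0.17160077 rad
x = r_b·(cos φ + φ·sin φ) = 38.987679·(0.98531268 + 0.17160077·0.17075983) = 39.557492
y = r_b·(sin φ − φ·cos φ) = 38.987679·(0.17075983 − 0.17160077·0.98531268) = 0.065476

x=39.557492 y=0.065476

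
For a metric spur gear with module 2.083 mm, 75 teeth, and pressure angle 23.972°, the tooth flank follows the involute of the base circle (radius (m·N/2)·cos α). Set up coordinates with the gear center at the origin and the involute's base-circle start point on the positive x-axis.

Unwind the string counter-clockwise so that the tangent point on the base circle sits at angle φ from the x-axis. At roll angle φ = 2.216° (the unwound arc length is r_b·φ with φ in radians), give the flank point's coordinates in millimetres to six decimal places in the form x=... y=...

x=71.428201 y=0.001376

pitch radius r_p = m·N/2 = 2.083·75/2 = 78.112500
base radius r_b = r_p·cos α = 78.112500·cos 23.972° = 71.374837
roll angle φ = 2.216° = 0.03867650 rad
x = r_b·(cos φ + φ·sin φ) = 71.374837·(0.99925216 + 0.03867650·0.03866685) = 71.428201
y = r_b·(sin φ − φ·cos φ) = 71.374837·(0.03866685 − 0.03867650·0.99925216) = 0.001376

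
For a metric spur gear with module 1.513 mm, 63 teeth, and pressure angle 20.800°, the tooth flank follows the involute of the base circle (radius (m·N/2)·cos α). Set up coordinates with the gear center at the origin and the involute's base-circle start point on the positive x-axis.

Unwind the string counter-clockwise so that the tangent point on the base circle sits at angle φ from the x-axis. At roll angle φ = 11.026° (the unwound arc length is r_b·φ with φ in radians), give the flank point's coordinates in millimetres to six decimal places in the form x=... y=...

pitch radius r_p = m·N/2 = 1.513·63/2 = 47.659500
base radius r_b = r_p·cos α = 47.659500·cos 20.800° = 44.553324
roll angle φ = 11.026° = 0.19244000 rad
x = r_b·(cos φ + φ·sin φ) = 44.553324·(0.98154050 + 0.19244000·0.19125442) = 45.370677
y = r_b·(sin φ − φ·cos φ) = 44.553324·(0.19125442 − 0.19244000·0.98154050) = 0.105447

x=45.370677 y=0.105447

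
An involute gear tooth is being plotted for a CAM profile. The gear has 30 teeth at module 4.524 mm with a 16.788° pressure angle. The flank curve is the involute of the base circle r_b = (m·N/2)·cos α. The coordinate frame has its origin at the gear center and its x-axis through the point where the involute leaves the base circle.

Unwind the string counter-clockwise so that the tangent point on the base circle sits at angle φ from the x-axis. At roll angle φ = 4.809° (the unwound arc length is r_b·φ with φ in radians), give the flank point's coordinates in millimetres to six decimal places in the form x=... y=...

pitch radius r_p = m·N/2 = 4.524·30/2 = 67.860000
base radius r_b = r_p·cos α = 67.860000·cos 16.788° = 64.967808
roll angle φ = 4.809° = 0.08393288 rad
x = r_b·(cos φ + φ·sin φ) = 64.967808·(0.99647970 + 0.08393288·0.08383437) = 65.196245
y = r_b·(sin φ − φ·cos φ) = 64.967808·(0.08383437 − 0.08393288·0.99647970) = 0.012796

x=65.196245 y=0.012796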